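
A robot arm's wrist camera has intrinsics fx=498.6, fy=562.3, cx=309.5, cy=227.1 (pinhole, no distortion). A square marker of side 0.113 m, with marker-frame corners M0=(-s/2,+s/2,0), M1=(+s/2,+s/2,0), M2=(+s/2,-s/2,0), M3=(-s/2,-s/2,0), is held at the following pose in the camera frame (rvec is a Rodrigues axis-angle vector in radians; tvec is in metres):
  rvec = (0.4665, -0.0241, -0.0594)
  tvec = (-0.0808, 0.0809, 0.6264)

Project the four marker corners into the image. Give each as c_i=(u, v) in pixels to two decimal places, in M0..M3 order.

c0=(206.71, 343.49) c1=(293.07, 337.19) c2=(286.84, 252.33) c3=(193.15, 259.01)

Intrinsics K: fx=498.6, fy=562.3, cx=309.5, cy=227.1
Marker side s = 0.113 m; corners in marker frame (Z=0):
  M0 = (-0.0565, +0.0565, 0)
  M1 = (+0.0565, +0.0565, 0)
  M2 = (+0.0565, -0.0565, 0)
  M3 = (-0.0565, -0.0565, 0)
rvec = (0.4665, -0.0241, -0.0594), |rvec| = θ = 0.47088 rad = 26.980°
Rodrigues: sinθ=0.45367, 1−cosθ=0.10883; R = I + sinθ·[k]× + (1−cosθ)·[k]×²:
    [+0.99798 +0.05171 -0.03682]
    [-0.06275 +0.89145 -0.44875]
    [+0.00962 +0.45015 +0.89290]
t = (-0.0808, 0.0809, 0.6264) m
M0: Pc = R·M0+t = (-0.13426, +0.13481, +0.65129); u = 498.6·(-0.13426)/0.65129 + 309.5 = 206.7129, v = 562.3·(+0.13481)/0.65129 + 227.1 = 343.4920
M1: Pc = R·M1+t = (-0.02149, +0.12772, +0.65238); u = 498.6·(-0.02149)/0.65238 + 309.5 = 293.0738, v = 562.3·(+0.12772)/0.65238 + 227.1 = 337.1866
M2: Pc = R·M2+t = (-0.02734, +0.02699, +0.60151); u = 498.6·(-0.02734)/0.60151 + 309.5 = 286.8411, v = 562.3·(+0.02699)/0.60151 + 227.1 = 252.3285
M3: Pc = R·M3+t = (-0.14011, +0.03408, +0.60042); u = 498.6·(-0.14011)/0.60042 + 309.5 = 193.1525, v = 562.3·(+0.03408)/0.60042 + 227.1 = 259.0144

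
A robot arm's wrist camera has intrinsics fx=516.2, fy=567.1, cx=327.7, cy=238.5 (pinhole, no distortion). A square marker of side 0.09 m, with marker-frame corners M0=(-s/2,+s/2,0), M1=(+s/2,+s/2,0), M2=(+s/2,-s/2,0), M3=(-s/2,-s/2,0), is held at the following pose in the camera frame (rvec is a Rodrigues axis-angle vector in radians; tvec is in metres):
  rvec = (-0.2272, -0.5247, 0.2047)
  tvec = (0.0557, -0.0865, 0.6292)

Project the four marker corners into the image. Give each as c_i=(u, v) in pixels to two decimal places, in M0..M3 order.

c0=(337.72, 186.37) c1=(398.63, 209.82) c2=(405.51, 137.29) c3=(347.41, 109.79)

Intrinsics K: fx=516.2, fy=567.1, cx=327.7, cy=238.5
Marker side s = 0.09 m; corners in marker frame (Z=0):
  M0 = (-0.0450, +0.0450, 0)
  M1 = (+0.0450, +0.0450, 0)
  M2 = (+0.0450, -0.0450, 0)
  M3 = (-0.0450, -0.0450, 0)
rvec = (-0.2272, -0.5247, 0.2047), |rvec| = θ = 0.60732 rad = 34.797°
Rodrigues: sinθ=0.57066, 1−cosθ=0.17882; R = I + sinθ·[k]× + (1−cosθ)·[k]×²:
    [+0.84621 -0.13455 -0.51558]
    [+0.25014 +0.95466 +0.16142]
    [+0.47049 -0.26556 +0.84150]
t = (0.0557, -0.0865, 0.6292) m
M0: Pc = R·M0+t = (+0.01157, -0.05480, +0.59608); u = 516.2·(+0.01157)/0.59608 + 327.7 = 337.7159, v = 567.1·(-0.05480)/0.59608 + 238.5 = 186.3671
M1: Pc = R·M1+t = (+0.08772, -0.03228, +0.63842); u = 516.2·(+0.08772)/0.63842 + 327.7 = 398.6303, v = 567.1·(-0.03228)/0.63842 + 238.5 = 209.8227
M2: Pc = R·M2+t = (+0.09983, -0.11820, +0.66232); u = 516.2·(+0.09983)/0.66232 + 327.7 = 405.5087, v = 567.1·(-0.11820)/0.66232 + 238.5 = 137.2909
M3: Pc = R·M3+t = (+0.02368, -0.14072, +0.61998); u = 516.2·(+0.02368)/0.61998 + 327.7 = 347.4123, v = 567.1·(-0.14072)/0.61998 + 238.5 = 109.7857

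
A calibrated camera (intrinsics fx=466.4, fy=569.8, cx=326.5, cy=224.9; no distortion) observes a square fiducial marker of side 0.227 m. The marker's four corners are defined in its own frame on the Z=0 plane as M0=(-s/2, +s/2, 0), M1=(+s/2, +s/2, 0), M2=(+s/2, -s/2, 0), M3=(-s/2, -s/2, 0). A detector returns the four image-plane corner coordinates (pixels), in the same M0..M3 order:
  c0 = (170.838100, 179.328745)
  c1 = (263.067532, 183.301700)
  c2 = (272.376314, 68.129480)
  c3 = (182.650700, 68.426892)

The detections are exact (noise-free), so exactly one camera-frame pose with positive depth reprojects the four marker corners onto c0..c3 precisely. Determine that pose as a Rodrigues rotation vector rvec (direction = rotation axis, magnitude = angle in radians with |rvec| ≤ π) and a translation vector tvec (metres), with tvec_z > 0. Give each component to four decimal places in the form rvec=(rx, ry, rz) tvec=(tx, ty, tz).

Intrinsics K: fx=466.4, fy=569.8, cx=326.5, cy=224.9
Marker side s = 0.227 m; corners in marker frame (Z=0):
  M0 = (-0.1135, +0.1135, 0)
  M1 = (+0.1135, +0.1135, 0)
  M2 = (+0.1135, -0.1135, 0)
  M3 = (-0.1135, -0.1135, 0)
Detected image corners:
  c0 = (170.838100, 179.328745) px
  c1 = (263.067532, 183.301700) px
  c2 = (272.376314, 68.129480) px
  c3 = (182.650700, 68.426892) px
Planar DLT: solve 8×8 A·h = b for H (H[2,2]=1):
  H  [+364.21596 -77.80337 +221.46977]
  H  [-12.53851 +480.27717 +123.87963]
  H  [-0.16414 -0.14029 +1.00000]
B = K⁻¹H; ‖b₁‖=0.911735, ‖b₂‖=0.911735; λ = 2/(‖b₁‖+‖b₂‖) = 1.096809, sign → tz>0 ⇒ λ=+1.096809
r₁ = λ·B[:,0] = (+0.98254,+0.04692,-0.18003); r₂ = λ·B[:,1] = (-0.07525,+0.98522,-0.15387)
r₃ = r₁×r₂ = (+0.17015,+0.16474,+0.97155); SVD([r₁ r₂ r₃]) → R = UVᵀ:
  R  [+0.98254 -0.07525 +0.17015]
  R  [+0.04692 +0.98522 +0.16474]
  R  [-0.18003 -0.15387 +0.97155]
t = (-0.24699, -0.19445, +1.09681) m
tr R = 2.939312; θ = arccos((tr R − 1)/2) = 0.246977 rad = 14.151°
axis k = ((R−Rᵀ)₃₂, (R−Rᵀ)₁₃, (R−Rᵀ)₂₁) / (2 sinθ) = (-0.651623, +0.716208, +0.249866)
rvec = θ·k = (-0.160936, +0.176887, +0.061711)

rvec=(-0.1609, 0.1769, 0.0617) tvec=(-0.2470, -0.1945, 1.0968)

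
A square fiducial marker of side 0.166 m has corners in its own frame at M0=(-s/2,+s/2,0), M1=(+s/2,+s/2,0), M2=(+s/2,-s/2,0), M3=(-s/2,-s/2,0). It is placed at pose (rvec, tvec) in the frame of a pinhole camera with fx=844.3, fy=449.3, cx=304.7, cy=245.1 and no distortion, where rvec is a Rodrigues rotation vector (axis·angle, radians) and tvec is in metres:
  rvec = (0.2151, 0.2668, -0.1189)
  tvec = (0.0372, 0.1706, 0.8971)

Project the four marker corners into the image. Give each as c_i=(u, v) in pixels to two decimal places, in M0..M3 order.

c0=(277.38, 369.15) c1=(426.72, 368.11) c2=(407.69, 288.44) c3=(253.96, 293.52)

Intrinsics K: fx=844.3, fy=449.3, cx=304.7, cy=245.1
Marker side s = 0.166 m; corners in marker frame (Z=0):
  M0 = (-0.0830, +0.0830, 0)
  M1 = (+0.0830, +0.0830, 0)
  M2 = (+0.0830, -0.0830, 0)
  M3 = (-0.0830, -0.0830, 0)
rvec = (0.2151, 0.2668, -0.1189), |rvec| = θ = 0.36275 rad = 20.784°
Rodrigues: sinθ=0.35485, 1−cosθ=0.06508; R = I + sinθ·[k]× + (1−cosθ)·[k]×²:
    [+0.95781 +0.14469 +0.24834]
    [-0.08793 +0.97013 -0.22610]
    [-0.27364 +0.19473 +0.94192]
t = (0.0372, 0.1706, 0.8971) m
M0: Pc = R·M0+t = (-0.03029, +0.25842, +0.93597); u = 844.3·(-0.03029)/0.93597 + 304.7 = 277.3780, v = 449.3·(+0.25842)/0.93597 + 245.1 = 369.1499
M1: Pc = R·M1+t = (+0.12871, +0.24382, +0.89055); u = 844.3·(+0.12871)/0.89055 + 304.7 = 426.7228, v = 449.3·(+0.24382)/0.89055 + 245.1 = 368.1132
M2: Pc = R·M2+t = (+0.10469, +0.08278, +0.85823); u = 844.3·(+0.10469)/0.85823 + 304.7 = 407.6898, v = 449.3·(+0.08278)/0.85823 + 245.1 = 288.4379
M3: Pc = R·M3+t = (-0.05431, +0.09738, +0.90365); u = 844.3·(-0.05431)/0.90365 + 304.7 = 253.9596, v = 449.3·(+0.09738)/0.90365 + 245.1 = 293.5167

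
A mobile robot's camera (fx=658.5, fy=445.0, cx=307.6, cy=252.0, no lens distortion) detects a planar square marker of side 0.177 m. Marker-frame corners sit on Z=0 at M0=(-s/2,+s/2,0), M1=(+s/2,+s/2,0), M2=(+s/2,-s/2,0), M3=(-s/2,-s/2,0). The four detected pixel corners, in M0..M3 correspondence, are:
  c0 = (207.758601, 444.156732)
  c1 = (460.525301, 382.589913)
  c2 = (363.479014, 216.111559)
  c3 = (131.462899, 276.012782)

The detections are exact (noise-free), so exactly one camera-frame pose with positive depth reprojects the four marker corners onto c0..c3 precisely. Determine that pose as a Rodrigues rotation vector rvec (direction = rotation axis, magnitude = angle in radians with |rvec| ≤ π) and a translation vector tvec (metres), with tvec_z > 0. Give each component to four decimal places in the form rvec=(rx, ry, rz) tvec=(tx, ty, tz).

rvec=(-0.1910, 0.0834, -0.3567) tvec=(-0.0134, 0.0754, 0.4492)

Intrinsics K: fx=658.5, fy=445.0, cx=307.6, cy=252.0
Marker side s = 0.177 m; corners in marker frame (Z=0):
  M0 = (-0.0885, +0.0885, 0)
  M1 = (+0.0885, +0.0885, 0)
  M2 = (+0.0885, -0.0885, 0)
  M3 = (-0.0885, -0.0885, 0)
Detected image corners:
  c0 = (207.758601, 444.156732) px
  c1 = (460.525301, 382.589913) px
  c2 = (363.479014, 216.111559) px
  c3 = (131.462899, 276.012782) px
Planar DLT: solve 8×8 A·h = b for H (H[2,2]=1):
  H  [+1336.41585 +359.44967 +287.96354]
  H  [-377.76805 +798.28532 +326.70040]
  H  [-0.10562 -0.44589 +1.00000]
B = K⁻¹H; ‖b₁‖=2.226060, ‖b₂‖=2.226060; λ = 2/(‖b₁‖+‖b₂‖) = 0.449224, sign → tz>0 ⇒ λ=+0.449224
r₁ = λ·B[:,0] = (+0.93386,-0.35449,-0.04745); r₂ = λ·B[:,1] = (+0.33878,+0.91930,-0.20031)
r₃ = r₁×r₂ = (+0.11462,+0.17098,+0.97858); SVD([r₁ r₂ r₃]) → R = UVᵀ:
  R  [+0.93386 +0.33878 +0.11462]
  R  [-0.35449 +0.91930 +0.17098]
  R  [-0.04745 -0.20031 +0.97858]
t = (-0.01340, +0.07541, +0.44922) m
tr R = 2.831736; θ = arccos((tr R − 1)/2) = 0.413132 rad = 23.671°
axis k = ((R−Rᵀ)₃₂, (R−Rᵀ)₁₃, (R−Rᵀ)₂₁) / (2 sinθ) = (-0.462403, +0.201838, -0.863391)
rvec = θ·k = (-0.191033, +0.083386, -0.356694)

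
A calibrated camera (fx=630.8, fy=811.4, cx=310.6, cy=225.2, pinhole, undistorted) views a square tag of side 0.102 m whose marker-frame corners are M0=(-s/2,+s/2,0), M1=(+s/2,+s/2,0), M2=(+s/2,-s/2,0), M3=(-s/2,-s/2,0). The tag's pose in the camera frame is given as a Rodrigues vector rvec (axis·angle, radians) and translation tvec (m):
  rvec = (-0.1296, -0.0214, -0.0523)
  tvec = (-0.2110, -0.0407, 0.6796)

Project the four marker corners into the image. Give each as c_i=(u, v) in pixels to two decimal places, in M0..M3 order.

c0=(67.22, 240.17) c1=(163.40, 233.88) c2=(161.20, 114.49) c3=(66.86, 120.22)

Intrinsics K: fx=630.8, fy=811.4, cx=310.6, cy=225.2
Marker side s = 0.102 m; corners in marker frame (Z=0):
  M0 = (-0.0510, +0.0510, 0)
  M1 = (+0.0510, +0.0510, 0)
  M2 = (+0.0510, -0.0510, 0)
  M3 = (-0.0510, -0.0510, 0)
rvec = (-0.1296, -0.0214, -0.0523), |rvec| = θ = 0.14138 rad = 8.101°
Rodrigues: sinθ=0.14091, 1−cosθ=0.00998; R = I + sinθ·[k]× + (1−cosθ)·[k]×²:
    [+0.99841 +0.05351 -0.01795]
    [-0.05074 +0.99025 +0.12973]
    [+0.02471 -0.12861 +0.99139]
t = (-0.2110, -0.0407, 0.6796) m
M0: Pc = R·M0+t = (-0.25919, +0.01239, +0.67178); u = 630.8·(-0.25919)/0.67178 + 310.6 = 67.2216, v = 811.4·(+0.01239)/0.67178 + 225.2 = 240.1658
M1: Pc = R·M1+t = (-0.15735, +0.00721, +0.67430); u = 630.8·(-0.15735)/0.67430 + 310.6 = 163.3990, v = 811.4·(+0.00721)/0.67430 + 225.2 = 233.8819
M2: Pc = R·M2+t = (-0.16281, -0.09379, +0.68742); u = 630.8·(-0.16281)/0.68742 + 310.6 = 161.1996, v = 811.4·(-0.09379)/0.68742 + 225.2 = 114.4937
M3: Pc = R·M3+t = (-0.26465, -0.08861, +0.68490); u = 630.8·(-0.26465)/0.68490 + 310.6 = 66.8563, v = 811.4·(-0.08861)/0.68490 + 225.2 = 120.2178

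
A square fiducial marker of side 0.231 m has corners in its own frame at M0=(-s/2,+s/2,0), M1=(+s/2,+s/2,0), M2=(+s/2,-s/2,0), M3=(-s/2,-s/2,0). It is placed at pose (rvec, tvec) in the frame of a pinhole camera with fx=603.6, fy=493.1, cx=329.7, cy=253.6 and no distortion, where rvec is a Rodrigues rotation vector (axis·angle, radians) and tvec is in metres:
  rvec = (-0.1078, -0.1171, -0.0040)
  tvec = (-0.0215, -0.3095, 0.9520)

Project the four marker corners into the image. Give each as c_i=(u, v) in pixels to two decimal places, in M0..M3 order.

c0=(241.70, 149.81) c1=(389.48, 153.02) c2=(386.50, 39.76) c3=(242.48, 33.42)

Intrinsics K: fx=603.6, fy=493.1, cx=329.7, cy=253.6
Marker side s = 0.231 m; corners in marker frame (Z=0):
  M0 = (-0.1155, +0.1155, 0)
  M1 = (+0.1155, +0.1155, 0)
  M2 = (+0.1155, -0.1155, 0)
  M3 = (-0.1155, -0.1155, 0)
rvec = (-0.1078, -0.1171, -0.0040), |rvec| = θ = 0.15921 rad = 9.122°
Rodrigues: sinθ=0.15854, 1−cosθ=0.01265; R = I + sinθ·[k]× + (1−cosθ)·[k]×²:
    [+0.99315 +0.01028 -0.11639]
    [+0.00232 +0.99419 +0.10758]
    [+0.11682 -0.10711 +0.98736]
t = (-0.0215, -0.3095, 0.9520) m
M0: Pc = R·M0+t = (-0.13502, -0.19494, +0.92614); u = 603.6·(-0.13502)/0.92614 + 329.7 = 241.7012, v = 493.1·(-0.19494)/0.92614 + 253.6 = 149.8097
M1: Pc = R·M1+t = (+0.09440, -0.19440, +0.95312); u = 603.6·(+0.09440)/0.95312 + 329.7 = 389.4801, v = 493.1·(-0.19440)/0.95312 + 253.6 = 153.0250
M2: Pc = R·M2+t = (+0.09202, -0.42406, +0.97786); u = 603.6·(+0.09202)/0.97786 + 329.7 = 386.5014, v = 493.1·(-0.42406)/0.97786 + 253.6 = 39.7616
M3: Pc = R·M3+t = (-0.13740, -0.42460, +0.95088); u = 603.6·(-0.13740)/0.95088 + 329.7 = 242.4833, v = 493.1·(-0.42460)/0.95088 + 253.6 = 33.4155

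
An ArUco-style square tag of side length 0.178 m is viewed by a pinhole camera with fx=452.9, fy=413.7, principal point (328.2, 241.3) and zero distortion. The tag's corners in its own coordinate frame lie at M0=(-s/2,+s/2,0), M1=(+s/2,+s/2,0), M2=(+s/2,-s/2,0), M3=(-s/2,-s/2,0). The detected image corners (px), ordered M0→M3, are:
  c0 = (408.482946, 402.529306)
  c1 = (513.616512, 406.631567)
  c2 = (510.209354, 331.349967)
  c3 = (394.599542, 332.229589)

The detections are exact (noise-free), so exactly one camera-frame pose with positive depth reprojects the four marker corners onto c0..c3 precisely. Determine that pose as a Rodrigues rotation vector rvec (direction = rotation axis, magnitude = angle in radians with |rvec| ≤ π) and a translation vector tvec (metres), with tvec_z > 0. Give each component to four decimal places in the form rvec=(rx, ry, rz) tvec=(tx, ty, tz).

rvec=(0.4737, 0.2823, -0.1474) tvec=(0.2124, 0.2360, 0.7586)

Intrinsics K: fx=452.9, fy=413.7, cx=328.2, cy=241.3
Marker side s = 0.178 m; corners in marker frame (Z=0):
  M0 = (-0.0890, +0.0890, 0)
  M1 = (+0.0890, +0.0890, 0)
  M2 = (+0.0890, -0.0890, 0)
  M3 = (-0.0890, -0.0890, 0)
Detected image corners:
  c0 = (408.482946, 402.529306) px
  c1 = (513.616512, 406.631567) px
  c2 = (510.209354, 331.349967) px
  c3 = (394.599542, 332.229589) px
Planar DLT: solve 8×8 A·h = b for H (H[2,2]=1):
  H  [+437.26978 +307.35926 +454.99435]
  H  [-136.41199 +616.22435 +369.98465]
  H  [-0.39699 +0.56434 +1.00000]
B = K⁻¹H; ‖b₁‖=1.318216, ‖b₂‖=1.318216; λ = 2/(‖b₁‖+‖b₂‖) = 0.758601, sign → tz>0 ⇒ λ=+0.758601
r₁ = λ·B[:,0] = (+0.95066,-0.07448,-0.30116); r₂ = λ·B[:,1] = (+0.20459,+0.88026,+0.42811)
r₃ = r₁×r₂ = (+0.23321,-0.46860,+0.85207); SVD([r₁ r₂ r₃]) → R = UVᵀ:
  R  [+0.95066 +0.20459 +0.23321]
  R  [-0.07448 +0.88026 -0.46860]
  R  [-0.30116 +0.42811 +0.85207]
t = (+0.21238, +0.23597, +0.75860) m
tr R = 2.682995; θ = arccos((tr R − 1)/2) = 0.570747 rad = 32.701°
axis k = ((R−Rᵀ)₃₂, (R−Rᵀ)₁₃, (R−Rᵀ)₂₁) / (2 sinθ) = (+0.829888, +0.494553, -0.258270)
rvec = θ·k = (+0.473656, +0.282264, -0.147407)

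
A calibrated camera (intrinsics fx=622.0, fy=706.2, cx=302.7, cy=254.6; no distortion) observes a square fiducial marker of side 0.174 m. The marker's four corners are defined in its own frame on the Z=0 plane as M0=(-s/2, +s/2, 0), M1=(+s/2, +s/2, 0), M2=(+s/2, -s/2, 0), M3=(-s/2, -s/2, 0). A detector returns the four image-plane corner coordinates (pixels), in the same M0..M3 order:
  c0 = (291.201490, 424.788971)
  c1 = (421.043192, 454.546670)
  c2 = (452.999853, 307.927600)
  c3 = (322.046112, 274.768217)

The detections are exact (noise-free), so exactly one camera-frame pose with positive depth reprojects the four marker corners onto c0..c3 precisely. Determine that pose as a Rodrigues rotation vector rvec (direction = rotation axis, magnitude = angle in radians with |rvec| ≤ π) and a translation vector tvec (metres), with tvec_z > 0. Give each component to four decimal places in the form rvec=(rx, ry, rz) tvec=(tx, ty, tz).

Intrinsics K: fx=622.0, fy=706.2, cx=302.7, cy=254.6
Marker side s = 0.174 m; corners in marker frame (Z=0):
  M0 = (-0.0870, +0.0870, 0)
  M1 = (+0.0870, +0.0870, 0)
  M2 = (+0.0870, -0.0870, 0)
  M3 = (-0.0870, -0.0870, 0)
Detected image corners:
  c0 = (291.201490, 424.788971) px
  c1 = (421.043192, 454.546670) px
  c2 = (452.999853, 307.927600) px
  c3 = (322.046112, 274.768217) px
Planar DLT: solve 8×8 A·h = b for H (H[2,2]=1):
  H  [+792.34149 -151.92906 +372.37295]
  H  [+222.95209 +880.39641 +366.16163]
  H  [+0.11551 +0.07683 +1.00000]
B = K⁻¹H; ‖b₁‖=1.253441, ‖b₂‖=1.253441; λ = 2/(‖b₁‖+‖b₂‖) = 0.797804, sign → tz>0 ⇒ λ=+0.797804
r₁ = λ·B[:,0] = (+0.97144,+0.21865,+0.09216); r₂ = λ·B[:,1] = (-0.22470,+0.97250,+0.06129)
r₃ = r₁×r₂ = (-0.07622,-0.08025,+0.99386); SVD([r₁ r₂ r₃]) → R = UVᵀ:
  R  [+0.97144 -0.22470 -0.07622]
  R  [+0.21865 +0.97250 -0.08025]
  R  [+0.09216 +0.06129 +0.99386]
t = (+0.08937, +0.12603, +0.79780) m
tr R = 2.937797; θ = arccos((tr R − 1)/2) = 0.250056 rad = 14.327°
axis k = ((R−Rᵀ)₃₂, (R−Rᵀ)₁₃, (R−Rᵀ)₂₁) / (2 sinθ) = (+0.285998, -0.340216, +0.895801)
rvec = θ·k = (+0.071516, -0.085073, +0.224001)

rvec=(0.0715, -0.0851, 0.2240) tvec=(0.0894, 0.1260, 0.7978)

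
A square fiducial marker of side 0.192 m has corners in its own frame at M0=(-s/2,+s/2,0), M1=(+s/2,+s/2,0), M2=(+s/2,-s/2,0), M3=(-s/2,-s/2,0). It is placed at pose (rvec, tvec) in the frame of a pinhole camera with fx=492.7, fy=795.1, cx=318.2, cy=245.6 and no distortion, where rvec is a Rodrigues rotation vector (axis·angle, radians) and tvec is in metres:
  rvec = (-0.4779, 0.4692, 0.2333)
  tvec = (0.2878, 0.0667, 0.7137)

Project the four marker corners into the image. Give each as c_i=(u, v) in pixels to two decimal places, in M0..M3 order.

Intrinsics K: fx=492.7, fy=795.1, cx=318.2, cy=245.6
Marker side s = 0.192 m; corners in marker frame (Z=0):
  M0 = (-0.0960, +0.0960, 0)
  M1 = (+0.0960, +0.0960, 0)
  M2 = (+0.0960, -0.0960, 0)
  M3 = (-0.0960, -0.0960, 0)
rvec = (-0.4779, 0.4692, 0.2333), |rvec| = θ = 0.70920 rad = 40.634°
Rodrigues: sinθ=0.65123, 1−cosθ=0.24112; R = I + sinθ·[k]× + (1−cosθ)·[k]×²:
    [+0.86837 -0.32172 +0.37740]
    [+0.10673 +0.86442 +0.49131]
    [-0.48429 -0.38636 +0.78498]
t = (0.2878, 0.0667, 0.7137) m
M0: Pc = R·M0+t = (+0.17355, +0.13944, +0.72310); u = 492.7·(+0.17355)/0.72310 + 318.2 = 436.4525, v = 795.1·(+0.13944)/0.72310 + 245.6 = 398.9214
M1: Pc = R·M1+t = (+0.34028, +0.15993, +0.63012); u = 492.7·(+0.34028)/0.63012 + 318.2 = 584.2695, v = 795.1·(+0.15993)/0.63012 + 245.6 = 447.4053
M2: Pc = R·M2+t = (+0.40205, -0.00604, +0.70430); u = 492.7·(+0.40205)/0.70430 + 318.2 = 599.4581, v = 795.1·(-0.00604)/0.70430 + 245.6 = 238.7838
M3: Pc = R·M3+t = (+0.23532, -0.02653, +0.79728); u = 492.7·(+0.23532)/0.79728 + 318.2 = 463.6228, v = 795.1·(-0.02653)/0.79728 + 245.6 = 219.1418

c0=(436.45, 398.92) c1=(584.27, 447.41) c2=(599.46, 238.78) c3=(463.62, 219.14)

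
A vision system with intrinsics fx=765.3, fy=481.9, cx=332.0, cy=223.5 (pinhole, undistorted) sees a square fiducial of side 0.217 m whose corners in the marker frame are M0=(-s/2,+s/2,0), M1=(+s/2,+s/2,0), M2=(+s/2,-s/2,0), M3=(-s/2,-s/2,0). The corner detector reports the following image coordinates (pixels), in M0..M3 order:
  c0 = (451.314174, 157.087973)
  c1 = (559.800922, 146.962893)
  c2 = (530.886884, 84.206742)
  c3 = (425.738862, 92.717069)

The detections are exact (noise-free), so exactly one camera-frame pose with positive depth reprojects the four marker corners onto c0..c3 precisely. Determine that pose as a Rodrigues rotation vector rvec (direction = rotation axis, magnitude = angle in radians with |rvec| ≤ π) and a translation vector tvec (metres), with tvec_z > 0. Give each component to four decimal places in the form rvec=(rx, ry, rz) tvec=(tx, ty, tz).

rvec=(-0.2626, -0.1154, -0.1789) tvec=(0.3090, -0.3181, 1.4759)

Intrinsics K: fx=765.3, fy=481.9, cx=332.0, cy=223.5
Marker side s = 0.217 m; corners in marker frame (Z=0):
  M0 = (-0.1085, +0.1085, 0)
  M1 = (+0.1085, +0.1085, 0)
  M2 = (+0.1085, -0.1085, 0)
  M3 = (-0.1085, -0.1085, 0)
Detected image corners:
  c0 = (451.314174, 157.087973) px
  c1 = (559.800922, 146.962893) px
  c2 = (530.886884, 84.206742) px
  c3 = (425.738862, 92.717069) px
Planar DLT: solve 8×8 A·h = b for H (H[2,2]=1):
  H  [+537.60779 +43.16542 +492.22344]
  H  [-31.74908 +272.72565 +119.61887]
  H  [+0.09250 -0.16763 +1.00000]
B = K⁻¹H; ‖b₁‖=0.677570, ‖b₂‖=0.677570; λ = 2/(‖b₁‖+‖b₂‖) = 1.475862, sign → tz>0 ⇒ λ=+1.475862
r₁ = λ·B[:,0] = (+0.97754,-0.16055,+0.13651); r₂ = λ·B[:,1] = (+0.19057,+0.94999,-0.24740)
r₃ = r₁×r₂ = (-0.08996,+0.26786,+0.95925); SVD([r₁ r₂ r₃]) → R = UVᵀ:
  R  [+0.97754 +0.19057 -0.08996]
  R  [-0.16055 +0.94999 +0.26786]
  R  [+0.13651 -0.24740 +0.95925]
t = (+0.30899, -0.31815, +1.47586) m
tr R = 2.886780; θ = arccos((tr R − 1)/2) = 0.338090 rad = 19.371°
axis k = ((R−Rᵀ)₃₂, (R−Rᵀ)₁₃, (R−Rᵀ)₂₁) / (2 sinθ) = (-0.776724, -0.341398, -0.529289)
rvec = θ·k = (-0.262603, -0.115424, -0.178948)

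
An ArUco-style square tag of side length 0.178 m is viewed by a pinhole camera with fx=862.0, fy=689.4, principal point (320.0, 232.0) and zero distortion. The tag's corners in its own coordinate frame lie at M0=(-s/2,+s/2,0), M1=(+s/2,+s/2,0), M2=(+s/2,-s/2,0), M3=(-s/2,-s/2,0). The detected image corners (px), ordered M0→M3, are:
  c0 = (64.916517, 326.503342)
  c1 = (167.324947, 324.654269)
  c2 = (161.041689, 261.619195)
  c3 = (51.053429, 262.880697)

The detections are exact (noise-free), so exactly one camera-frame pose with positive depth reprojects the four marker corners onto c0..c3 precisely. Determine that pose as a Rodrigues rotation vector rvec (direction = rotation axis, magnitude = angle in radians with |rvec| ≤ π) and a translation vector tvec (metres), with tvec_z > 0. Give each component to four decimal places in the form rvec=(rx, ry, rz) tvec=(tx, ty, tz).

rvec=(0.6230, -0.0915, 0.0181) tvec=(-0.3561, 0.1346, 1.4725)

Intrinsics K: fx=862.0, fy=689.4, cx=320.0, cy=232.0
Marker side s = 0.178 m; corners in marker frame (Z=0):
  M0 = (-0.0890, +0.0890, 0)
  M1 = (+0.0890, +0.0890, 0)
  M2 = (+0.0890, -0.0890, 0)
  M3 = (-0.0890, -0.0890, 0)
Detected image corners:
  c0 = (64.916517, 326.503342) px
  c1 = (167.324947, 324.654269) px
  c2 = (161.041689, 261.619195) px
  c3 = (51.053429, 262.880697) px
Planar DLT: solve 8×8 A·h = b for H (H[2,2]=1):
  H  [+602.73927 +100.36466 +111.55345]
  H  [+9.37644 +471.90088 +295.02358]
  H  [+0.06183 +0.39511 +1.00000]
B = K⁻¹H; ‖b₁‖=0.679140, ‖b₂‖=0.679140; λ = 2/(‖b₁‖+‖b₂‖) = 1.472451, sign → tz>0 ⇒ λ=+1.472451
r₁ = λ·B[:,0] = (+0.99579,-0.01061,+0.09104); r₂ = λ·B[:,1] = (-0.04454,+0.81212,+0.58179)
r₃ = r₁×r₂ = (-0.08011,-0.58339,+0.80823); SVD([r₁ r₂ r₃]) → R = UVᵀ:
  R  [+0.99579 -0.04454 -0.08011]
  R  [-0.01061 +0.81212 -0.58339]
  R  [+0.09104 +0.58179 +0.80823]
t = (-0.35606, +0.13461, +1.47245) m
tr R = 2.616142; θ = arccos((tr R − 1)/2) = 0.629926 rad = 36.092°
axis k = ((R−Rᵀ)₃₂, (R−Rᵀ)₁₃, (R−Rᵀ)₂₁) / (2 sinθ) = (+0.988974, -0.145263, +0.028795)
rvec = θ·k = (+0.622980, -0.091505, +0.018139)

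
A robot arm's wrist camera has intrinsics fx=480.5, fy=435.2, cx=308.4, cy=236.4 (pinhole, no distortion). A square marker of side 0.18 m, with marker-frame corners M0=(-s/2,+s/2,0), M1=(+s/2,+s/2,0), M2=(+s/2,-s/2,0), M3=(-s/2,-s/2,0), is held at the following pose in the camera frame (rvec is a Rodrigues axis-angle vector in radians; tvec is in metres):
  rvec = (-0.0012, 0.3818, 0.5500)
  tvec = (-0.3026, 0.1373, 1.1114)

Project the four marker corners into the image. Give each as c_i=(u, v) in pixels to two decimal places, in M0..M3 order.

c0=(133.65, 299.97) c1=(185.71, 340.37) c2=(224.86, 279.60) c3=(169.76, 241.98)

Intrinsics K: fx=480.5, fy=435.2, cx=308.4, cy=236.4
Marker side s = 0.18 m; corners in marker frame (Z=0):
  M0 = (-0.0900, +0.0900, 0)
  M1 = (+0.0900, +0.0900, 0)
  M2 = (+0.0900, -0.0900, 0)
  M3 = (-0.0900, -0.0900, 0)
rvec = (-0.0012, 0.3818, 0.5500), |rvec| = θ = 0.66953 rad = 38.361°
Rodrigues: sinθ=0.62062, 1−cosθ=0.21589; R = I + sinθ·[k]× + (1−cosθ)·[k]×²:
    [+0.78411 -0.51004 +0.35359]
    [+0.50960 +0.85432 +0.10224]
    [-0.35423 +0.10002 +0.92980]
t = (-0.3026, 0.1373, 1.1114) m
M0: Pc = R·M0+t = (-0.41907, +0.16832, +1.15228); u = 480.5·(-0.41907)/1.15228 + 308.4 = 133.6468, v = 435.2·(+0.16832)/1.15228 + 236.4 = 299.9737
M1: Pc = R·M1+t = (-0.27793, +0.26005, +1.08852); u = 480.5·(-0.27793)/1.08852 + 308.4 = 185.7134, v = 435.2·(+0.26005)/1.08852 + 236.4 = 340.3711
M2: Pc = R·M2+t = (-0.18613, +0.10628, +1.07052); u = 480.5·(-0.18613)/1.07052 + 308.4 = 224.8576, v = 435.2·(+0.10628)/1.07052 + 236.4 = 279.6044
M3: Pc = R·M3+t = (-0.32727, +0.01455, +1.13428); u = 480.5·(-0.32727)/1.13428 + 308.4 = 169.7642, v = 435.2·(+0.01455)/1.13428 + 236.4 = 241.9817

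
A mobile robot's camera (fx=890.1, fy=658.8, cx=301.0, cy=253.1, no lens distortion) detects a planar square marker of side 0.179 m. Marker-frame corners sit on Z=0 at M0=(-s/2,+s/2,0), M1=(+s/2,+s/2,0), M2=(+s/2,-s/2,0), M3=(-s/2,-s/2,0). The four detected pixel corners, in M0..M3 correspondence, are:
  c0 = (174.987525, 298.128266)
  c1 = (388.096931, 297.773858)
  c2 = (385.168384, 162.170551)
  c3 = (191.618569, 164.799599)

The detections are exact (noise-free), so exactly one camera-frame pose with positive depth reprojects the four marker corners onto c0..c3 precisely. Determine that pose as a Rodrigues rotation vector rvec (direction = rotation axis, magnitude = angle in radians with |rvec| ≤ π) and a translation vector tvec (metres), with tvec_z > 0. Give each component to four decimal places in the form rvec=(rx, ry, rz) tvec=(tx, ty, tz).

rvec=(-0.4375, 0.0791, 0.0097) tvec=(-0.0147, -0.0304, 0.7819)

Intrinsics K: fx=890.1, fy=658.8, cx=301.0, cy=253.1
Marker side s = 0.179 m; corners in marker frame (Z=0):
  M0 = (-0.0895, +0.0895, 0)
  M1 = (+0.0895, +0.0895, 0)
  M2 = (+0.0895, -0.0895, 0)
  M3 = (-0.0895, -0.0895, 0)
Detected image corners:
  c0 = (174.987525, 298.128266) px
  c1 = (388.096931, 297.773858) px
  c2 = (385.168384, 162.170551) px
  c3 = (191.618569, 164.799599) px
Planar DLT: solve 8×8 A·h = b for H (H[2,2]=1):
  H  [+1104.63510 -192.87632 +284.21918]
  H  [-31.82902 +626.37786 +227.47061]
  H  [-0.10050 -0.54080 +1.00000]
B = K⁻¹H; ‖b₁‖=1.279002, ‖b₂‖=1.279002; λ = 2/(‖b₁‖+‖b₂‖) = 0.781860, sign → tz>0 ⇒ λ=+0.781860
r₁ = λ·B[:,0] = (+0.99688,-0.00759,-0.07858); r₂ = λ·B[:,1] = (-0.02644,+0.90582,-0.42283)
r₃ = r₁×r₂ = (+0.07439,+0.42359,+0.90280); SVD([r₁ r₂ r₃]) → R = UVᵀ:
  R  [+0.99688 -0.02644 +0.07439]
  R  [-0.00759 +0.90582 +0.42359]
  R  [-0.07858 -0.42283 +0.90280]
t = (-0.01474, -0.03042, +0.78186) m
tr R = 2.805501; θ = arccos((tr R − 1)/2) = 0.444676 rad = 25.478°
axis k = ((R−Rᵀ)₃₂, (R−Rᵀ)₁₃, (R−Rᵀ)₂₁) / (2 sinθ) = (-0.983823, +0.177799, +0.021911)
rvec = θ·k = (-0.437482, +0.079063, +0.009743)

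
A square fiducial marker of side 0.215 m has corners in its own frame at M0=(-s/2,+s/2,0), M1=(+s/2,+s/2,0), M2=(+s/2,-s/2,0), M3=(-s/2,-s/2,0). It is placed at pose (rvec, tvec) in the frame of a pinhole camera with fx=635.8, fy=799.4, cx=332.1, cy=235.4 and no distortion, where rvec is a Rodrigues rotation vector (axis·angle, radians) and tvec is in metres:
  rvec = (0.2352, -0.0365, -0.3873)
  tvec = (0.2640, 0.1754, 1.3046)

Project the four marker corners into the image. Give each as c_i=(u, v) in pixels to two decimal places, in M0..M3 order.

Intrinsics K: fx=635.8, fy=799.4, cx=332.1, cy=235.4
Marker side s = 0.215 m; corners in marker frame (Z=0):
  M0 = (-0.1075, +0.1075, 0)
  M1 = (+0.1075, +0.1075, 0)
  M2 = (+0.1075, -0.1075, 0)
  M3 = (-0.1075, -0.1075, 0)
rvec = (0.2352, -0.0365, -0.3873), |rvec| = θ = 0.45459 rad = 26.046°
Rodrigues: sinθ=0.43909, 1−cosθ=0.10156; R = I + sinθ·[k]× + (1−cosθ)·[k]×²:
    [+0.92563 +0.36988 -0.08002]
    [-0.37832 +0.89910 -0.22024]
    [-0.00951 +0.23413 +0.97216]
t = (0.2640, 0.1754, 1.3046) m
M0: Pc = R·M0+t = (+0.20426, +0.31272, +1.33079); u = 635.8·(+0.20426)/1.33079 + 332.1 = 429.6860, v = 799.4·(+0.31272)/1.33079 + 235.4 = 423.2505
M1: Pc = R·M1+t = (+0.40327, +0.23138, +1.32875); u = 635.8·(+0.40327)/1.32875 + 332.1 = 525.0616, v = 799.4·(+0.23138)/1.32875 + 235.4 = 374.6050
M2: Pc = R·M2+t = (+0.32374, +0.03808, +1.27841); u = 635.8·(+0.32374)/1.27841 + 332.1 = 493.1094, v = 799.4·(+0.03808)/1.27841 + 235.4 = 259.2106
M3: Pc = R·M3+t = (+0.12473, +0.11942, +1.28045); u = 635.8·(+0.12473)/1.28045 + 332.1 = 394.0353, v = 799.4·(+0.11942)/1.28045 + 235.4 = 309.9528

c0=(429.69, 423.25) c1=(525.06, 374.61) c2=(493.11, 259.21) c3=(394.04, 309.95)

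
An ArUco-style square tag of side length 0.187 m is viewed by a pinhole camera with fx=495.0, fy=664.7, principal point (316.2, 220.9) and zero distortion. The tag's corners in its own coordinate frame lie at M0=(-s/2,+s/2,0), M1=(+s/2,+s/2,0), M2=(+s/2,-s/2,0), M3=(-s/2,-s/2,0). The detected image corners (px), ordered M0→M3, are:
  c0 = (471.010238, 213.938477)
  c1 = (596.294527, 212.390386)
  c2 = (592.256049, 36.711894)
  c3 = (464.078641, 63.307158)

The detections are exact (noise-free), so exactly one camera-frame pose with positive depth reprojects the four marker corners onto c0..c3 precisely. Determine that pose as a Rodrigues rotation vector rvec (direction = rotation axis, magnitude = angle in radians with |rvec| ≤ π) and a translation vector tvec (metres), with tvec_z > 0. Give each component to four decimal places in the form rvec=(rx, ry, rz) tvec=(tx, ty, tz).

Intrinsics K: fx=495.0, fy=664.7, cx=316.2, cy=220.9
Marker side s = 0.187 m; corners in marker frame (Z=0):
  M0 = (-0.0935, +0.0935, 0)
  M1 = (+0.0935, +0.0935, 0)
  M2 = (+0.0935, -0.0935, 0)
  M3 = (-0.0935, -0.0935, 0)
Detected image corners:
  c0 = (471.010238, 213.938477) px
  c1 = (596.294527, 212.390386) px
  c2 = (592.256049, 36.711894) px
  c3 = (464.078641, 63.307158) px
Planar DLT: solve 8×8 A·h = b for H (H[2,2]=1):
  H  [+248.93088 +113.28174 +526.16651]
  H  [-180.51067 +888.09272 +133.31584]
  H  [-0.80741 +0.15702 +1.00000]
B = K⁻¹H; ‖b₁‖=1.299835, ‖b₂‖=1.299835; λ = 2/(‖b₁‖+‖b₂‖) = 0.769328, sign → tz>0 ⇒ λ=+0.769328
r₁ = λ·B[:,0] = (+0.78368,-0.00249,-0.62116); r₂ = λ·B[:,1] = (+0.09889,+0.98774,+0.12080)
r₃ = r₁×r₂ = (+0.61324,-0.15610,+0.77432); SVD([r₁ r₂ r₃]) → R = UVᵀ:
  R  [+0.78368 +0.09889 +0.61324]
  R  [-0.00249 +0.98774 -0.15610]
  R  [-0.62116 +0.12080 +0.77432]
t = (+0.32633, -0.10137, +0.76933) m
tr R = 2.545732; θ = arccos((tr R − 1)/2) = 0.687451 rad = 39.388°
axis k = ((R−Rᵀ)₃₂, (R−Rᵀ)₁₃, (R−Rᵀ)₂₁) / (2 sinθ) = (+0.218183, +0.972633, -0.079887)
rvec = θ·k = (+0.149990, +0.668637, -0.054919)

rvec=(0.1500, 0.6686, -0.0549) tvec=(0.3263, -0.1014, 0.7693)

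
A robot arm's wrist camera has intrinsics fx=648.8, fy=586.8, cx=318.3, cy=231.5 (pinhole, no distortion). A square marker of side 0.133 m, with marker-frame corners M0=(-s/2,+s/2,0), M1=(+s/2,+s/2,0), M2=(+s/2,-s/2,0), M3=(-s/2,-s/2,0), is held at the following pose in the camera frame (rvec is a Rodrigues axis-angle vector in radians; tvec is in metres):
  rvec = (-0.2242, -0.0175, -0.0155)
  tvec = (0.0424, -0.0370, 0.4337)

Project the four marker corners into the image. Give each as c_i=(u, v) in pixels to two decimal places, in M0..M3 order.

Intrinsics K: fx=648.8, fy=586.8, cx=318.3, cy=231.5
Marker side s = 0.133 m; corners in marker frame (Z=0):
  M0 = (-0.0665, +0.0665, 0)
  M1 = (+0.0665, +0.0665, 0)
  M2 = (+0.0665, -0.0665, 0)
  M3 = (-0.0665, -0.0665, 0)
rvec = (-0.2242, -0.0175, -0.0155), |rvec| = θ = 0.22542 rad = 12.915°
Rodrigues: sinθ=0.22351, 1−cosθ=0.02530; R = I + sinθ·[k]× + (1−cosθ)·[k]×²:
    [+0.99973 +0.01732 -0.01562]
    [-0.01342 +0.97485 +0.22244]
    [+0.01908 -0.22217 +0.97482]
t = (0.0424, -0.0370, 0.4337) m
M0: Pc = R·M0+t = (-0.02293, +0.02872, +0.41766); u = 648.8·(-0.02293)/0.41766 + 318.3 = 282.6799, v = 586.8·(+0.02872)/0.41766 + 231.5 = 271.8510
M1: Pc = R·M1+t = (+0.11003, +0.02694, +0.42019); u = 648.8·(+0.11003)/0.42019 + 318.3 = 488.1974, v = 586.8·(+0.02694)/0.42019 + 231.5 = 269.1155
M2: Pc = R·M2+t = (+0.10773, -0.10272, +0.44974); u = 648.8·(+0.10773)/0.44974 + 318.3 = 473.7113, v = 586.8·(-0.10272)/0.44974 + 231.5 = 97.4768
M3: Pc = R·M3+t = (-0.02523, -0.10094, +0.44721); u = 648.8·(-0.02523)/0.44721 + 318.3 = 281.6910, v = 586.8·(-0.10094)/0.44721 + 231.5 = 99.0574

c0=(282.68, 271.85) c1=(488.20, 269.12) c2=(473.71, 97.48) c3=(281.69, 99.06)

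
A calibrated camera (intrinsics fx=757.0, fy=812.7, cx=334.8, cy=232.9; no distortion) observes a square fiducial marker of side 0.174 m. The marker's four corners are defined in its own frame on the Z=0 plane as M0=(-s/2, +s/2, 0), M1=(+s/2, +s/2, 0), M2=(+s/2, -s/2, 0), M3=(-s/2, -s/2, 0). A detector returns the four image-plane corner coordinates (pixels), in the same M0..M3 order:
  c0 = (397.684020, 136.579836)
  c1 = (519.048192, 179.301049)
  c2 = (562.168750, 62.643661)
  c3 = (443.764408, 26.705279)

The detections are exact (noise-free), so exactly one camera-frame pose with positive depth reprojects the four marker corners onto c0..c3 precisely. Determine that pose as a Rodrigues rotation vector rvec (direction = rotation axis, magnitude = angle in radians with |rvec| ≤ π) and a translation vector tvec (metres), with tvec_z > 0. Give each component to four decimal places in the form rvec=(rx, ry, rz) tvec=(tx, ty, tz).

rvec=(-0.3086, 0.2264, 0.3885) tvec=(0.2008, -0.1719, 1.0486)

Intrinsics K: fx=757.0, fy=812.7, cx=334.8, cy=232.9
Marker side s = 0.174 m; corners in marker frame (Z=0):
  M0 = (-0.0870, +0.0870, 0)
  M1 = (+0.0870, +0.0870, 0)
  M2 = (+0.0870, -0.0870, 0)
  M3 = (-0.0870, -0.0870, 0)
Detected image corners:
  c0 = (397.684020, 136.579836) px
  c1 = (519.048192, 179.301049) px
  c2 = (562.168750, 62.643661) px
  c3 = (443.764408, 26.705279) px
Planar DLT: solve 8×8 A·h = b for H (H[2,2]=1):
  H  [+563.28437 -371.42049 +479.76821]
  H  [+199.17095 +626.29360 +99.68285]
  H  [-0.26116 -0.23905 +1.00000]
B = K⁻¹H; ‖b₁‖=0.953658, ‖b₂‖=0.953658; λ = 2/(‖b₁‖+‖b₂‖) = 1.048594, sign → tz>0 ⇒ λ=+1.048594
r₁ = λ·B[:,0] = (+0.90137,+0.33546,-0.27385); r₂ = λ·B[:,1] = (-0.40363,+0.87992,-0.25067)
r₃ = r₁×r₂ = (+0.15687,+0.33647,+0.92853); SVD([r₁ r₂ r₃]) → R = UVᵀ:
  R  [+0.90137 -0.40363 +0.15687]
  R  [+0.33546 +0.87992 +0.33647]
  R  [-0.27385 -0.25067 +0.92853]
t = (+0.20081, -0.17188, +1.04859) m
tr R = 2.709823; θ = arccos((tr R − 1)/2) = 0.545416 rad = 31.250°
axis k = ((R−Rᵀ)₃₂, (R−Rᵀ)₁₃, (R−Rᵀ)₂₁) / (2 sinθ) = (-0.565892, +0.415133, +0.712342)
rvec = θ·k = (-0.308647, +0.226420, +0.388522)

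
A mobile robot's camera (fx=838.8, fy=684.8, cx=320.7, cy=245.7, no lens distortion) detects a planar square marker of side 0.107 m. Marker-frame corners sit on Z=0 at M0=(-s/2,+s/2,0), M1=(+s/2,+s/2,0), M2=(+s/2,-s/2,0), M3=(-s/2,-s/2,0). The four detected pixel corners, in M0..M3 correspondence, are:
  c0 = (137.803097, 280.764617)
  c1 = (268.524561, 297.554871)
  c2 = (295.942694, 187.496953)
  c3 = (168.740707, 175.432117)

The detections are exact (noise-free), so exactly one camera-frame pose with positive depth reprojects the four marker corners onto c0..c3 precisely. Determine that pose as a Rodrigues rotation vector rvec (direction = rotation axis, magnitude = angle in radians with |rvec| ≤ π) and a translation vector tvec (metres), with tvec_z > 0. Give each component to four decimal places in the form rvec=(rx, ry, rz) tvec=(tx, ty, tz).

rvec=(-0.2426, 0.2227, 0.1615) tvec=(-0.0805, -0.0109, 0.6498)

Intrinsics K: fx=838.8, fy=684.8, cx=320.7, cy=245.7
Marker side s = 0.107 m; corners in marker frame (Z=0):
  M0 = (-0.0535, +0.0535, 0)
  M1 = (+0.0535, +0.0535, 0)
  M2 = (+0.0535, -0.0535, 0)
  M3 = (-0.0535, -0.0535, 0)
Detected image corners:
  c0 = (137.803097, 280.764617) px
  c1 = (268.524561, 297.554871) px
  c2 = (295.942694, 187.496953) px
  c3 = (168.740707, 175.432117) px
Planar DLT: solve 8×8 A·h = b for H (H[2,2]=1):
  H  [+1125.50679 -346.52511 +216.75765]
  H  [+48.58567 +926.62449 +234.19875]
  H  [-0.36484 -0.33760 +1.00000]
B = K⁻¹H; ‖b₁‖=1.538863, ‖b₂‖=1.538863; λ = 2/(‖b₁‖+‖b₂‖) = 0.649831, sign → tz>0 ⇒ λ=+0.649831
r₁ = λ·B[:,0] = (+0.96259,+0.13117,-0.23709); r₂ = λ·B[:,1] = (-0.18458,+0.95802,-0.21938)
r₃ = r₁×r₂ = (+0.19836,+0.25494,+0.94639); SVD([r₁ r₂ r₃]) → R = UVᵀ:
  R  [+0.96259 -0.18458 +0.19836]
  R  [+0.13117 +0.95802 +0.25494]
  R  [-0.23709 -0.21938 +0.94639]
t = (-0.08053, -0.01091, +0.64983) m
tr R = 2.867005; θ = arccos((tr R − 1)/2) = 0.366737 rad = 21.012°
axis k = ((R−Rᵀ)₃₂, (R−Rᵀ)₁₃, (R−Rᵀ)₂₁) / (2 sinθ) = (-0.661407, +0.607195, +0.440289)
rvec = θ·k = (-0.242562, +0.222681, +0.161470)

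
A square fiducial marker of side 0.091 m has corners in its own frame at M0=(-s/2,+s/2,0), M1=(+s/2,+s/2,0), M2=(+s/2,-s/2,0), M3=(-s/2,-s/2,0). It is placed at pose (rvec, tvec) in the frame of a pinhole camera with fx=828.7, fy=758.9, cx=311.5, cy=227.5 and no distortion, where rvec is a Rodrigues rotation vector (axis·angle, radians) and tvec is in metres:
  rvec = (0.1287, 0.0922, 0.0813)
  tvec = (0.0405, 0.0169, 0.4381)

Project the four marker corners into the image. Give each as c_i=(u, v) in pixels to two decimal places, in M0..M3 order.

c0=(296.58, 325.62) c1=(466.35, 340.99) c2=(483.89, 184.74) c3=(309.13, 171.77)

Intrinsics K: fx=828.7, fy=758.9, cx=311.5, cy=227.5
Marker side s = 0.091 m; corners in marker frame (Z=0):
  M0 = (-0.0455, +0.0455, 0)
  M1 = (+0.0455, +0.0455, 0)
  M2 = (+0.0455, -0.0455, 0)
  M3 = (-0.0455, -0.0455, 0)
rvec = (0.1287, 0.0922, 0.0813), |rvec| = θ = 0.17797 rad = 10.197°
Rodrigues: sinθ=0.17703, 1−cosθ=0.01580; R = I + sinθ·[k]× + (1−cosθ)·[k]×²:
    [+0.99246 -0.07495 +0.09693]
    [+0.08679 +0.98844 -0.12428]
    [-0.08650 +0.13176 +0.98750]
t = (0.0405, 0.0169, 0.4381) m
M0: Pc = R·M0+t = (-0.00807, +0.05793, +0.44803); u = 828.7·(-0.00807)/0.44803 + 311.5 = 296.5779, v = 758.9·(+0.05793)/0.44803 + 227.5 = 325.6172
M1: Pc = R·M1+t = (+0.08225, +0.06582, +0.44016); u = 828.7·(+0.08225)/0.44016 + 311.5 = 466.3481, v = 758.9·(+0.06582)/0.44016 + 227.5 = 340.9887
M2: Pc = R·M2+t = (+0.08907, -0.02413, +0.42817); u = 828.7·(+0.08907)/0.42817 + 311.5 = 483.8857, v = 758.9·(-0.02413)/0.42817 + 227.5 = 184.7396
M3: Pc = R·M3+t = (-0.00125, -0.03202, +0.43604); u = 828.7·(-0.00125)/0.43604 + 311.5 = 309.1306, v = 758.9·(-0.03202)/0.43604 + 227.5 = 171.7659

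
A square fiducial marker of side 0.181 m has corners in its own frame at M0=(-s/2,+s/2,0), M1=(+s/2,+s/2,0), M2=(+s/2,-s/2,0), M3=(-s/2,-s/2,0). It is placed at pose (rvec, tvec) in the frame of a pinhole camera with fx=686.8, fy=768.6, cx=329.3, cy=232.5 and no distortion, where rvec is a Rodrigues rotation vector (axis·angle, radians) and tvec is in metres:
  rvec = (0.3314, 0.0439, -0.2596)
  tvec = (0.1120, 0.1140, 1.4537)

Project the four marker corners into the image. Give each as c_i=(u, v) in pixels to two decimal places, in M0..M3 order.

Intrinsics K: fx=686.8, fy=768.6, cx=329.3, cy=232.5
Marker side s = 0.181 m; corners in marker frame (Z=0):
  M0 = (-0.0905, +0.0905, 0)
  M1 = (+0.0905, +0.0905, 0)
  M2 = (+0.0905, -0.0905, 0)
  M3 = (-0.0905, -0.0905, 0)
rvec = (0.3314, 0.0439, -0.2596), |rvec| = θ = 0.42326 rad = 24.251°
Rodrigues: sinθ=0.41073, 1−cosθ=0.08824; R = I + sinθ·[k]× + (1−cosθ)·[k]×²:
    [+0.96585 +0.25908 +0.00022]
    [-0.24475 +0.91271 -0.32721]
    [-0.08498 +0.31598 +0.94495]
t = (0.1120, 0.1140, 1.4537) m
M0: Pc = R·M0+t = (+0.04804, +0.21875, +1.48999); u = 686.8·(+0.04804)/1.48999 + 329.3 = 351.4425, v = 768.6·(+0.21875)/1.48999 + 232.5 = 345.3407
M1: Pc = R·M1+t = (+0.22286, +0.17445, +1.47461); u = 686.8·(+0.22286)/1.47461 + 329.3 = 433.0960, v = 768.6·(+0.17445)/1.47461 + 232.5 = 323.4275
M2: Pc = R·M2+t = (+0.17596, +0.00925, +1.41741); u = 686.8·(+0.17596)/1.41741 + 329.3 = 414.5618, v = 768.6·(+0.00925)/1.41741 + 232.5 = 237.5159
M3: Pc = R·M3+t = (+0.00114, +0.05355, +1.43279); u = 686.8·(+0.00114)/1.43279 + 329.3 = 329.8479, v = 768.6·(+0.05355)/1.43279 + 232.5 = 261.2261

c0=(351.44, 345.34) c1=(433.10, 323.43) c2=(414.56, 237.52) c3=(329.85, 261.23)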